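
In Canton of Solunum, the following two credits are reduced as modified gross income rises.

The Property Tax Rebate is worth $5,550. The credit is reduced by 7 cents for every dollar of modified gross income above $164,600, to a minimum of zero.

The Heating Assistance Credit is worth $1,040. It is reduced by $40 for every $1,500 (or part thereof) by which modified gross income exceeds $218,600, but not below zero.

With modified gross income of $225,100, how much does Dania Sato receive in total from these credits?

Property Tax Rebate: 7% of the $60,500 excess over $164,600 is $4,235; credit = $5,550 − $4,235 = $1,315.
Heating Assistance Credit: income exceeds $218,600 by $6,500, which is 5 full-or-partial $1,500 increments; reduction = 5 × $40 = $200, leaving $840.
Total: $1,315 + $840 = $2,155.

$2,155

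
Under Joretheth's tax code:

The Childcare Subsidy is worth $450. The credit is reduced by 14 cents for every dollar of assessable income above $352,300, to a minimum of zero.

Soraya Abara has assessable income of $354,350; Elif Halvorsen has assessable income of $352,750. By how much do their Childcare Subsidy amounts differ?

$224

Soraya ($354,350): Childcare Subsidy: 14% of the $2,050 excess over $352,300 is $287; credit = $450 − $287 = $163.
Elif ($352,750): Childcare Subsidy: 14% of the $450 excess over $352,300 is $63; credit = $450 − $63 = $387.
Difference: |$163 − $387| = $224.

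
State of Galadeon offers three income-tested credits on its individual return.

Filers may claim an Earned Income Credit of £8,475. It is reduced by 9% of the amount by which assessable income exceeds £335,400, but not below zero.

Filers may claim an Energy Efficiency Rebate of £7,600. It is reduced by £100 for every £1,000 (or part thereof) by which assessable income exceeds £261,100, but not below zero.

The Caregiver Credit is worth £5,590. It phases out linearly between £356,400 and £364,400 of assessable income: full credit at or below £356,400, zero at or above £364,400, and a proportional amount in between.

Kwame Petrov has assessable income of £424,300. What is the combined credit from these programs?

£474

Earned Income Credit: 9% of the £88,900 excess over £335,400 is £8,001; credit = £8,475 − £8,001 = £474.
Energy Efficiency Rebate: income exceeds £261,100 by £163,200 → 164 increments × £100 = £16,400 ≥ base, so the credit is £0.
Caregiver Credit: £424,300 is at or above £364,400, so the credit is £0.
Total: £474 + £0 + £0 = £474.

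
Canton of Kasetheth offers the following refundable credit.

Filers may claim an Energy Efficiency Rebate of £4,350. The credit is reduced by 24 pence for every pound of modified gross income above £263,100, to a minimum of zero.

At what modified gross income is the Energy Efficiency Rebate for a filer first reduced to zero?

£281,225

The credit falls by 24% of each pound above £263,100, so it reaches zero when the excess is £4,350 / 24% = £18,125: income = £263,100 + £18,125 = £281,225.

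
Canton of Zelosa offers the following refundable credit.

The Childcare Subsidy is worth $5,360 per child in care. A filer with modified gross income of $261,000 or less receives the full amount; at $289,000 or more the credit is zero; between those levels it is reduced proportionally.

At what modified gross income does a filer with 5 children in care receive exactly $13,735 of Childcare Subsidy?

$274,650

Full credit = 5 × $5,360 = $26,800.
$13,735 is 13,735/26,800 of the full $26,800, so 13,065/26,800 of the $28,000 range has been used: income = $261,000 + $28,000 × 13,065/26,800 = $274,650.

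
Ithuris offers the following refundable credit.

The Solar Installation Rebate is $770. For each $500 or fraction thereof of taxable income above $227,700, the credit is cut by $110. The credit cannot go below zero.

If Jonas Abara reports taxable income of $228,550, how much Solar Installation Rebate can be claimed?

Solar Installation Rebate: income exceeds $227,700 by $850, which is 2 full-or-partial $500 increments; reduction = 2 × $110 = $220, leaving $550.

$550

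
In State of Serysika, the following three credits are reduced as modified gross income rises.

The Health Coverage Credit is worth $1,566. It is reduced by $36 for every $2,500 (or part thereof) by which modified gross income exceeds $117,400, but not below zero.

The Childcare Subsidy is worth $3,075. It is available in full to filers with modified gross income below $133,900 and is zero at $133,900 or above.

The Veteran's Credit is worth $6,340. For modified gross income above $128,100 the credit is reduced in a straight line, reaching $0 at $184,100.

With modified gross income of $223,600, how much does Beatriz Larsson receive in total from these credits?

$18

Health Coverage Credit: income exceeds $117,400 by $106,200, which is 43 full-or-partial $2,500 increments; reduction = 43 × $36 = $1,548, leaving $18.
Childcare Subsidy: $223,600 meets or exceeds the $133,900 cutoff, so the credit is $0.
Veteran's Credit: $223,600 is at or above $184,100, so the credit is $0.
Total: $18 + $0 + $0 = $18.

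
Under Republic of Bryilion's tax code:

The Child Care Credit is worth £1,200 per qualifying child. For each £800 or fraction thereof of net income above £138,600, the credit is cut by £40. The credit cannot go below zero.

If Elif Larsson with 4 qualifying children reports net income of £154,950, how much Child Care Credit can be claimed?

£3,960

Child Care Credit: base = 4 × £1,200 = £4,800. income exceeds £138,600 by £16,350, which is 21 full-or-partial £800 increments; reduction = 21 × £40 = £840, leaving £3,960.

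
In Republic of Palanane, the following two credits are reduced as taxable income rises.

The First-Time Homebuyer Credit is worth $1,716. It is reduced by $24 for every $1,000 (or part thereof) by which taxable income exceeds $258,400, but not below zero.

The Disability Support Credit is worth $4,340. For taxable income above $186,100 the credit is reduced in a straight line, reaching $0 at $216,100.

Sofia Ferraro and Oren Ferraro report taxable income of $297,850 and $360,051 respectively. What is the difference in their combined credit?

$756

Sofia ($297,850): First-Time Homebuyer Credit: income exceeds $258,400 by $39,450, which is 40 full-or-partial $1,000 increments; reduction = 40 × $24 = $960, leaving $756. Disability Support Credit: $297,850 is at or above $216,100, so the credit is $0. total $756 + $0 = $756
Oren ($360,051): First-Time Homebuyer Credit: income exceeds $258,400 by $101,651 → 102 increments × $24 = $2,448 ≥ base, so the credit is $0. Disability Support Credit: $360,051 is at or above $216,100, so the credit is $0. total $0 + $0 = $0
Difference: |$756 − $0| = $756.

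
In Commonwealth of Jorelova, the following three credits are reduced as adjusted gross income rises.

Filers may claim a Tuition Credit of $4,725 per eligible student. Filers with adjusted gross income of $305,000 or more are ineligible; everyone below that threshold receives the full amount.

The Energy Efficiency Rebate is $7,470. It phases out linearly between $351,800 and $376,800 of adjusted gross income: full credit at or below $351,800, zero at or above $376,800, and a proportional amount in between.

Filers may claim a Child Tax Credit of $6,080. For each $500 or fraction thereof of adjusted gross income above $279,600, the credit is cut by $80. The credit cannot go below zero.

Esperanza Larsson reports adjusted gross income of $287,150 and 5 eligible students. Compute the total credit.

Tuition Credit: base = 5 × $4,725 = $23,625. $287,150 is below the $305,000 cutoff, so the full $23,625 applies.
Energy Efficiency Rebate: $287,150 is at or below the $351,800 threshold, so the full $7,470 applies.
Child Tax Credit: income exceeds $279,600 by $7,550, which is 16 full-or-partial $500 increments; reduction = 16 × $80 = $1,280, leaving $4,800.
Total: $23,625 + $7,470 + $4,800 = $35,895.

$35,895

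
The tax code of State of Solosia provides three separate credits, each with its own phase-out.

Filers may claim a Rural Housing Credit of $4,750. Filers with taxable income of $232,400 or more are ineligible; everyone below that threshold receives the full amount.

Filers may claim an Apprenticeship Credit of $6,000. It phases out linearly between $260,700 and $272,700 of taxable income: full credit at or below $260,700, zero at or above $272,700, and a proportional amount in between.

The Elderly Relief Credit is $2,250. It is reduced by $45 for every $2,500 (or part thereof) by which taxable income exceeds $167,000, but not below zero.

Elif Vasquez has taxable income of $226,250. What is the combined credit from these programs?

$11,920

Rural Housing Credit: $226,250 is below the $232,400 cutoff, so the full $4,750 applies.
Apprenticeship Credit: $226,250 is at or below the $260,700 threshold, so the full $6,000 applies.
Elderly Relief Credit: income exceeds $167,000 by $59,250, which is 24 full-or-partial $2,500 increments; reduction = 24 × $45 = $1,080, leaving $1,170.
Total: $4,750 + $6,000 + $1,170 = $11,920.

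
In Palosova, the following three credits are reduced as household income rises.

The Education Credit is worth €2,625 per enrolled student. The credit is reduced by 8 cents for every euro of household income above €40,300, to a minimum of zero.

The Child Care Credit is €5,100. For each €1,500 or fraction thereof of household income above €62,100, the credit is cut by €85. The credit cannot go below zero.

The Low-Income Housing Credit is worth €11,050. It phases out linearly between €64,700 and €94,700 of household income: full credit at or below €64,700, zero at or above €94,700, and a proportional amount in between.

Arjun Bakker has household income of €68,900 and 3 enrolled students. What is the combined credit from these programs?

€19,765

Education Credit: base = 3 × €2,625 = €7,875. 8% of the €28,600 excess over €40,300 is €2,288; credit = €7,875 − €2,288 = €5,587.
Child Care Credit: income exceeds €62,100 by €6,800, which is 5 full-or-partial €1,500 increments; reduction = 5 × €85 = €425, leaving €4,675.
Low-Income Housing Credit: €68,900 is €4,200 into a €30,000 phase-out range, leaving 25,800/30,000 of the credit: €11,050 × 25,800/30,000 = €9,503.
Total: €5,587 + €4,675 + €9,503 = €19,765.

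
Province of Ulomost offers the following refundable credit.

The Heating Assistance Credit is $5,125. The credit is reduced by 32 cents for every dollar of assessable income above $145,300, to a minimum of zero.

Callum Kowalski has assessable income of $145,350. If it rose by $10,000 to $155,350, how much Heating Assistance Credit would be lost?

At $145,350 — 32% of the $50 excess over $145,300 is $16; credit = $5,125 − $16 = $5,109.
At $155,350 — 32% of the $10,050 excess over $145,300 is $3,216; credit = $5,125 − $3,216 = $1,909.
Lost: $5,109 − $1,909 = $3,200.

$3,200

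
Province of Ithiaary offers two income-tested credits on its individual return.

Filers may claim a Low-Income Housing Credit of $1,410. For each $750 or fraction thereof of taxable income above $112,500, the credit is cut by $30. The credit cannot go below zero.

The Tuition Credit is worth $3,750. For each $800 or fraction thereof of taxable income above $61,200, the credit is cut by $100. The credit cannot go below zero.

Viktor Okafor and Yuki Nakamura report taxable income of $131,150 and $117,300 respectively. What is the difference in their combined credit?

$540

Viktor ($131,150): Low-Income Housing Credit: income exceeds $112,500 by $18,650, which is 25 full-or-partial $750 increments; reduction = 25 × $30 = $750, leaving $660. Tuition Credit: income exceeds $61,200 by $69,950 → 88 increments × $100 = $8,800 ≥ base, so the credit is $0. total $660 + $0 = $660
Yuki ($117,300): Low-Income Housing Credit: income exceeds $112,500 by $4,800, which is 7 full-or-partial $750 increments; reduction = 7 × $30 = $210, leaving $1,200. Tuition Credit: income exceeds $61,200 by $56,100 → 71 increments × $100 = $7,100 ≥ base, so the credit is $0. total $1,200 + $0 = $1,200
Difference: |$660 − $1,200| = $540.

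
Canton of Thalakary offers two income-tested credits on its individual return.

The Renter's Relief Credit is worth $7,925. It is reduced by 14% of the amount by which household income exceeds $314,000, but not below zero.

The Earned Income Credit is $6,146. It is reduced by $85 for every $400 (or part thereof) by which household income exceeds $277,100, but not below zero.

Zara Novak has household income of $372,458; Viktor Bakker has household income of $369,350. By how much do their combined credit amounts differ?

Zara ($372,458): Renter's Relief Credit: 14% of the $58,458 excess over $314,000 is $8,184.12 ≥ base, so the credit is $0. Earned Income Credit: income exceeds $277,100 by $95,358 → 239 increments × $85 = $20,315 ≥ base, so the credit is $0. total $0 + $0 = $0
Viktor ($369,350): Renter's Relief Credit: 14% of the $55,350 excess over $314,000 is $7,749; credit = $7,925 − $7,749 = $176. Earned Income Credit: income exceeds $277,100 by $92,250 → 231 increments × $85 = $19,635 ≥ base, so the credit is $0. total $176 + $0 = $176
Difference: |$0 − $176| = $176.

$176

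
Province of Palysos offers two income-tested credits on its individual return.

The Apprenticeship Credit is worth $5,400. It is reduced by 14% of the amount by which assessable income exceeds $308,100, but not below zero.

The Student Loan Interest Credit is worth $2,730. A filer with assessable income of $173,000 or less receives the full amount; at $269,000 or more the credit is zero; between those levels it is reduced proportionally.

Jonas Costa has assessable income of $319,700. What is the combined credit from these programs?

Apprenticeship Credit: 14% of the $11,600 excess over $308,100 is $1,624; credit = $5,400 − $1,624 = $3,776.
Student Loan Interest Credit: $319,700 is at or above $269,000, so the credit is $0.
Total: $3,776 + $0 = $3,776.

$3,776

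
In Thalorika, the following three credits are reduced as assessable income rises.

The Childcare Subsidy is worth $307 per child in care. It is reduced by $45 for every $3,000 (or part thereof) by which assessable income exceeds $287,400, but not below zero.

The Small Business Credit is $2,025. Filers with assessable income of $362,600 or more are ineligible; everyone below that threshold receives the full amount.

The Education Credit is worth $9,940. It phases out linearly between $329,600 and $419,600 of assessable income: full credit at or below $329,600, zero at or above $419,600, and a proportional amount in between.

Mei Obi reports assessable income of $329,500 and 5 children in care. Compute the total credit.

Childcare Subsidy: base = 5 × $307 = $1,535. income exceeds $287,400 by $42,100, which is 15 full-or-partial $3,000 increments; reduction = 15 × $45 = $675, leaving $860.
Small Business Credit: $329,500 is below the $362,600 cutoff, so the full $2,025 applies.
Education Credit: $329,500 is at or below the $329,600 threshold, so the full $9,940 applies.
Total: $860 + $2,025 + $9,940 = $12,825.

$12,825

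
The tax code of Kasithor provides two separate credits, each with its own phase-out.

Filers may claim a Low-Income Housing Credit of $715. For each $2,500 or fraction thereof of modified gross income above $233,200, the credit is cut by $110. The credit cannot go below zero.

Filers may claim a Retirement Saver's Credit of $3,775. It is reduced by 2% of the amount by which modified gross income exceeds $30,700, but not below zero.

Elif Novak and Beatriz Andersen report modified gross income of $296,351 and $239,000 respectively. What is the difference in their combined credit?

$385

Elif ($296,351): Low-Income Housing Credit: income exceeds $233,200 by $63,151 → 26 increments × $110 = $2,860 ≥ base, so the credit is $0. Retirement Saver's Credit: 2% of the $265,651 excess over $30,700 is $5,313.02 ≥ base, so the credit is $0. total $0 + $0 = $0
Beatriz ($239,000): Low-Income Housing Credit: income exceeds $233,200 by $5,800, which is 3 full-or-partial $2,500 increments; reduction = 3 × $110 = $330, leaving $385. Retirement Saver's Credit: 2% of the $208,300 excess over $30,700 is $4,166 ≥ base, so the credit is $0. total $385 + $0 = $385
Difference: |$0 − $385| = $385.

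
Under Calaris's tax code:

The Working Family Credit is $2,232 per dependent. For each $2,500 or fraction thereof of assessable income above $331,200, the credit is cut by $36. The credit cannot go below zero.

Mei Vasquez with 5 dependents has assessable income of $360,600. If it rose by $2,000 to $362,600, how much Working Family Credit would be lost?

At $360,600 — base = 5 × $2,232 = $11,160. income exceeds $331,200 by $29,400, which is 12 full-or-partial $2,500 increments; reduction = 12 × $36 = $432, leaving $10,728.
At $362,600 — base = 5 × $2,232 = $11,160. income exceeds $331,200 by $31,400, which is 13 full-or-partial $2,500 increments; reduction = 13 × $36 = $468, leaving $10,692.
Lost: $10,728 − $10,692 = $36.

$36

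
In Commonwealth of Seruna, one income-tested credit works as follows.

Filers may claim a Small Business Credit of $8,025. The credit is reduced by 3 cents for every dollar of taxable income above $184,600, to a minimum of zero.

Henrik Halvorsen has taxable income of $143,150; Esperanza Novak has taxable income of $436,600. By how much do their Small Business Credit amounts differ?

$7,560

Henrik ($143,150): Small Business Credit: $143,150 is at or below the $184,600 threshold, so the full $8,025 applies.
Esperanza ($436,600): Small Business Credit: 3% of the $252,000 excess over $184,600 is $7,560; credit = $8,025 − $7,560 = $465.
Difference: |$8,025 − $465| = $7,560.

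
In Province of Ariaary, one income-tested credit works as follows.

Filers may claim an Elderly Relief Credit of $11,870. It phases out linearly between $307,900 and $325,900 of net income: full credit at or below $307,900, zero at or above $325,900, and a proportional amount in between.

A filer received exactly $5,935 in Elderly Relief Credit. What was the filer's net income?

$316,900

$5,935 is 5,935/11,870 of the full $11,870, so 5,935/11,870 of the $18,000 range has been used: income = $307,900 + $18,000 × 5,935/11,870 = $316,900.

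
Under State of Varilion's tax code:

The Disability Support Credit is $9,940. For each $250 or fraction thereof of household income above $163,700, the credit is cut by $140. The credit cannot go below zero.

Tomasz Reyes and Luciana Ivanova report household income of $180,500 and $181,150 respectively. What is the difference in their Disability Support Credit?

$280

Tomasz ($180,500): Disability Support Credit: income exceeds $163,700 by $16,800, which is 68 full-or-partial $250 increments; reduction = 68 × $140 = $9,520, leaving $420.
Luciana ($181,150): Disability Support Credit: income exceeds $163,700 by $17,450, which is 70 full-or-partial $250 increments; reduction = 70 × $140 = $9,800, leaving $140.
Difference: |$420 − $140| = $280.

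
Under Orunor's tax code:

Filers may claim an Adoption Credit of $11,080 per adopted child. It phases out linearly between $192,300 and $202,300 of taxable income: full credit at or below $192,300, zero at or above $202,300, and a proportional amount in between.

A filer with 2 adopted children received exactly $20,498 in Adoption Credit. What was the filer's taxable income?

Full credit = 2 × $11,080 = $22,160.
$20,498 is 20,498/22,160 of the full $22,160, so 1,662/22,160 of the $10,000 range has been used: income = $192,300 + $10,000 × 1,662/22,160 = $193,050.

$193,050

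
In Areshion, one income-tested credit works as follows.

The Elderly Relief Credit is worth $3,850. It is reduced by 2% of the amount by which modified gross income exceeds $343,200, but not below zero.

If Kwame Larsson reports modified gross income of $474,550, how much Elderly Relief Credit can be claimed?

$1,223

Elderly Relief Credit: 2% of the $131,350 excess over $343,200 is $2,627; credit = $3,850 − $2,627 = $1,223.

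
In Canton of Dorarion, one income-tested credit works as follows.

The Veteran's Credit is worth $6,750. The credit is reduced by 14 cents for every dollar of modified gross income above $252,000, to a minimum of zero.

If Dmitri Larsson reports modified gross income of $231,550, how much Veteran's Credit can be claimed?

$6,750

Veteran's Credit: $231,550 is at or below the $252,000 threshold, so the full $6,750 applies.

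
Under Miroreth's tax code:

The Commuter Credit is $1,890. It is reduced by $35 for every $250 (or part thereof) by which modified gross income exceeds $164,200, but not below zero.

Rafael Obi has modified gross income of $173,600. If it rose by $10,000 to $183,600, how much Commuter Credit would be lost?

$560

At $173,600 — income exceeds $164,200 by $9,400, which is 38 full-or-partial $250 increments; reduction = 38 × $35 = $1,330, leaving $560.
At $183,600 — income exceeds $164,200 by $19,400 → 78 increments × $35 = $2,730 ≥ base, so the credit is $0.
Lost: $560 − $0 = $560.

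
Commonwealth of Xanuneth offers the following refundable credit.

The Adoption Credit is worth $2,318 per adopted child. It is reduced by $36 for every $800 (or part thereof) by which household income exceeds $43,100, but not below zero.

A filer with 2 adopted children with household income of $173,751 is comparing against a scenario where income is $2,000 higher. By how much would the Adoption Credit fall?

$0

At $173,751 — base = 2 × $2,318 = $4,636. income exceeds $43,100 by $130,651 → 164 increments × $36 = $5,904 ≥ base, so the credit is $0.
At $175,751 — base = 2 × $2,318 = $4,636. income exceeds $43,100 by $132,651 → 166 increments × $36 = $5,976 ≥ base, so the credit is $0.
Lost: $0 − $0 = $0.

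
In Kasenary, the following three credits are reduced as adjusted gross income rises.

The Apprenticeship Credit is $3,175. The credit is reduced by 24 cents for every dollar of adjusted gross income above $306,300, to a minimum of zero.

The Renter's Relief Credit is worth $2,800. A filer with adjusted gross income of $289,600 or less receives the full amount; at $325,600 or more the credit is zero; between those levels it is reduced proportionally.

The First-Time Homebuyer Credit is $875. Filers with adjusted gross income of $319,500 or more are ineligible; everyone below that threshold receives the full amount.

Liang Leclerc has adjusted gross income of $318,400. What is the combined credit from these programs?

Apprenticeship Credit: 24% of the $12,100 excess over $306,300 is $2,904; credit = $3,175 − $2,904 = $271.
Renter's Relief Credit: $318,400 is $28,800 into a $36,000 phase-out range, leaving 7,200/36,000 of the credit: $2,800 × 7,200/36,000 = $560.
First-Time Homebuyer Credit: $318,400 is below the $319,500 cutoff, so the full $875 applies.
Total: $271 + $560 + $875 = $1,706.

$1,706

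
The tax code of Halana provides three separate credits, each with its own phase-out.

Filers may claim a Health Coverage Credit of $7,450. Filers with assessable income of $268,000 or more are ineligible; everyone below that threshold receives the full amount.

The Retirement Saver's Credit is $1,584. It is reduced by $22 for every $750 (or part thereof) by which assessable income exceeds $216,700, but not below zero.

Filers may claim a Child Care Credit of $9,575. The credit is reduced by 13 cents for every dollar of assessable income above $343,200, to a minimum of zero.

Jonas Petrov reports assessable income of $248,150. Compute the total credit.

Health Coverage Credit: $248,150 is below the $268,000 cutoff, so the full $7,450 applies.
Retirement Saver's Credit: income exceeds $216,700 by $31,450, which is 42 full-or-partial $750 increments; reduction = 42 × $22 = $924, leaving $660.
Child Care Credit: $248,150 is at or below the $343,200 threshold, so the full $9,575 applies.
Total: $7,450 + $660 + $9,575 = $17,685.

$17,685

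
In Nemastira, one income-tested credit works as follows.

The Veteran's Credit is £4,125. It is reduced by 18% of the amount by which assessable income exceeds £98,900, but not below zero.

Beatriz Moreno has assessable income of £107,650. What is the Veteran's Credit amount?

£2,550

Veteran's Credit: 18% of the £8,750 excess over £98,900 is £1,575; credit = £4,125 − £1,575 = £2,550.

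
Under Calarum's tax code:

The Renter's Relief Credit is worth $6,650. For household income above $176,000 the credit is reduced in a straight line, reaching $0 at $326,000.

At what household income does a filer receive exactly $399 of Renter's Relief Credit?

$399 is 399/6,650 of the full $6,650, so 6,251/6,650 of the $150,000 range has been used: income = $176,000 + $150,000 × 6,251/6,650 = $317,000.

$317,000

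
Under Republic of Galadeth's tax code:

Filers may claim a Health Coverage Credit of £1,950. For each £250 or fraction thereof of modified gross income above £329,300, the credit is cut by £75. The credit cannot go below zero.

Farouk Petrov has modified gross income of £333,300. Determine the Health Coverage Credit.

Health Coverage Credit: income exceeds £329,300 by £4,000, which is 16 full-or-partial £250 increments; reduction = 16 × £75 = £1,200, leaving £750.

£750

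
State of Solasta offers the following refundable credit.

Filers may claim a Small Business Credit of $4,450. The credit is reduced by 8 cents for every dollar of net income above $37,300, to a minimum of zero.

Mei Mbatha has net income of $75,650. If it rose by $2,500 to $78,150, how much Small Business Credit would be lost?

At $75,650 — 8% of the $38,350 excess over $37,300 is $3,068; credit = $4,450 − $3,068 = $1,382.
At $78,150 — 8% of the $40,850 excess over $37,300 is $3,268; credit = $4,450 − $3,268 = $1,182.
Lost: $1,382 − $1,182 = $200.

$200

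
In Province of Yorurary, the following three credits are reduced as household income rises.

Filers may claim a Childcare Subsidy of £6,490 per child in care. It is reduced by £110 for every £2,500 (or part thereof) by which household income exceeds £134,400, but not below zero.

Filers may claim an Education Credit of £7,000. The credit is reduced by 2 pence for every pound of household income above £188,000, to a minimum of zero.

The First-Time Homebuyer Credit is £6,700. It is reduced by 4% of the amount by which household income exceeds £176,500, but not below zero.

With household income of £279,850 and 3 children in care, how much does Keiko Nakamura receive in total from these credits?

£20,709

Childcare Subsidy: base = 3 × £6,490 = £19,470. income exceeds £134,400 by £145,450, which is 59 full-or-partial £2,500 increments; reduction = 59 × £110 = £6,490, leaving £12,980.
Education Credit: 2% of the £91,850 excess over £188,000 is £1,837; credit = £7,000 − £1,837 = £5,163.
First-Time Homebuyer Credit: 4% of the £103,350 excess over £176,500 is £4,134; credit = £6,700 − £4,134 = £2,566.
Total: £12,980 + £5,163 + £2,566 = £20,709.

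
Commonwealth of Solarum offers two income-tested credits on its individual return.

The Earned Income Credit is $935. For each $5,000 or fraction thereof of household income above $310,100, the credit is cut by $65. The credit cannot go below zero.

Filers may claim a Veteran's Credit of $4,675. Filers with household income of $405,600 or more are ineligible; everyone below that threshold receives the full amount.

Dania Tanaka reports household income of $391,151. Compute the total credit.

Earned Income Credit: income exceeds $310,100 by $81,051 → 17 increments × $65 = $1,105 ≥ base, so the credit is $0.
Veteran's Credit: $391,151 is below the $405,600 cutoff, so the full $4,675 applies.
Total: $0 + $4,675 = $4,675.

$4,675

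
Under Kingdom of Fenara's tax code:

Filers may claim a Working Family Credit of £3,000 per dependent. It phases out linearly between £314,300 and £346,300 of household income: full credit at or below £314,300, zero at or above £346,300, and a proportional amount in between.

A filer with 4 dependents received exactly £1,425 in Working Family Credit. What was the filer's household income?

£342,500

Full credit = 4 × £3,000 = £12,000.
£1,425 is 1,425/12,000 of the full £12,000, so 10,575/12,000 of the £32,000 range has been used: income = £314,300 + £32,000 × 10,575/12,000 = £342,500.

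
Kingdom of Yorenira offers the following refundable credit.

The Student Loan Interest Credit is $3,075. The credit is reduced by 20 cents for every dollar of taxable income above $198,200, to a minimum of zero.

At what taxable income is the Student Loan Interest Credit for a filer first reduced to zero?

The credit falls by 20% of each dollar above $198,200, so it reaches zero when the excess is $3,075 / 20% = $15,375: income = $198,200 + $15,375 = $213,575.

$213,575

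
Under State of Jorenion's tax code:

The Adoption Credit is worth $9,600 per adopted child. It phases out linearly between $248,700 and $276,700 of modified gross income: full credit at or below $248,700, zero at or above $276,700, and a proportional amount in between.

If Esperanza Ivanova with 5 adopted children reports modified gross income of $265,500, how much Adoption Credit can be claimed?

$19,200

Adoption Credit: base = 5 × $9,600 = $48,000. $265,500 is $16,800 into a $28,000 phase-out range, leaving 11,200/28,000 of the credit: $48,000 × 11,200/28,000 = $19,200.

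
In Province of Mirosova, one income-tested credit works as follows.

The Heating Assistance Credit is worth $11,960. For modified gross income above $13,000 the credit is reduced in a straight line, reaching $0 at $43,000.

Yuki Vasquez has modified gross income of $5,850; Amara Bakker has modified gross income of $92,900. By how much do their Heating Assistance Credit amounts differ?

Yuki ($5,850): Heating Assistance Credit: $5,850 is at or below the $13,000 threshold, so the full $11,960 applies.
Amara ($92,900): Heating Assistance Credit: $92,900 is at or above $43,000, so the credit is $0.
Difference: |$11,960 − $0| = $11,960.

$11,960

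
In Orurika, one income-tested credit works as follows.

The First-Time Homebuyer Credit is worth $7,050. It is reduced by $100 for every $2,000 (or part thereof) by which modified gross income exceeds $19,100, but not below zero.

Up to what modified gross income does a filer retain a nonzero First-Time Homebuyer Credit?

$159,100

After 70 increments the reduction is 70 × $100 = $7,000, leaving $50; one more increment wipes it out. Increment 70 ends at excess 70 × $2,000 = $140,000, so the highest qualifying income is $19,100 + $140,000 = $159,100.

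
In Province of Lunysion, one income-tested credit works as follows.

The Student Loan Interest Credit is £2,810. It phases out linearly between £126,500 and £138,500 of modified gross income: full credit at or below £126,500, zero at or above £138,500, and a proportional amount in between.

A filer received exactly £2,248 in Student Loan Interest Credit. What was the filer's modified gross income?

£2,248 is 2,248/2,810 of the full £2,810, so 562/2,810 of the £12,000 range has been used: income = £126,500 + £12,000 × 562/2,810 = £128,900.

£128,900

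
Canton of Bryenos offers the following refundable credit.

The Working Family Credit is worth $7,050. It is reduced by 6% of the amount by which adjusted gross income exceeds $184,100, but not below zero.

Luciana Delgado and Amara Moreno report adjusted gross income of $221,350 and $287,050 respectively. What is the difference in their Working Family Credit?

$3,942

Luciana ($221,350): Working Family Credit: 6% of the $37,250 excess over $184,100 is $2,235; credit = $7,050 − $2,235 = $4,815.
Amara ($287,050): Working Family Credit: 6% of the $102,950 excess over $184,100 is $6,177; credit = $7,050 − $6,177 = $873.
Difference: |$4,815 − $873| = $3,942.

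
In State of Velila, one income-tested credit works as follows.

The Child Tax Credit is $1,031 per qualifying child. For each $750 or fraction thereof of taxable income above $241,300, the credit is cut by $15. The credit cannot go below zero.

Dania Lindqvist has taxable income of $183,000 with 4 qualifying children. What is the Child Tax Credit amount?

$4,124

Child Tax Credit: base = 4 × $1,031 = $4,124. $183,000 is at or below the $241,300 threshold, so the full $4,124 applies.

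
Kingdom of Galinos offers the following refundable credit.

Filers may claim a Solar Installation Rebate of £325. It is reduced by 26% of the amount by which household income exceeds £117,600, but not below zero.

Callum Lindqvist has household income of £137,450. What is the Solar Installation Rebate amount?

Solar Installation Rebate: 26% of the £19,850 excess over £117,600 is £5,161 ≥ base, so the credit is £0.

£0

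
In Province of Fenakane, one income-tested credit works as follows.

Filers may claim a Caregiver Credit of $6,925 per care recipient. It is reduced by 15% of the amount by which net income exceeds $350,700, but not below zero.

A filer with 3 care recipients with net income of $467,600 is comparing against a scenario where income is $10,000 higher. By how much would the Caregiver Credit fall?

$1,500

At $467,600 — base = 3 × $6,925 = $20,775. 15% of the $116,900 excess over $350,700 is $17,535; credit = $20,775 − $17,535 = $3,240.
At $477,600 — base = 3 × $6,925 = $20,775. 15% of the $126,900 excess over $350,700 is $19,035; credit = $20,775 − $19,035 = $1,740.
Lost: $3,240 − $1,740 = $1,500.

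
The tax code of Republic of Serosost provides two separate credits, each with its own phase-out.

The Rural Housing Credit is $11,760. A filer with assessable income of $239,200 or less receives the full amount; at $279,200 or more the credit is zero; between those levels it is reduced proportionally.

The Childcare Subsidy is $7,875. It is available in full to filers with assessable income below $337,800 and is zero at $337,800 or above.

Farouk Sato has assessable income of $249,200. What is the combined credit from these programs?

$16,695

Rural Housing Credit: $249,200 is $10,000 into a $40,000 phase-out range, leaving 30,000/40,000 of the credit: $11,760 × 30,000/40,000 = $8,820.
Childcare Subsidy: $249,200 is below the $337,800 cutoff, so the full $7,875 applies.
Total: $8,820 + $7,875 = $16,695.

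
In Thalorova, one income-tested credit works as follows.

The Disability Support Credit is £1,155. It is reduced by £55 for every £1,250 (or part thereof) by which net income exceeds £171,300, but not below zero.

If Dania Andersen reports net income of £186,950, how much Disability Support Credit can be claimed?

£440

Disability Support Credit: income exceeds £171,300 by £15,650, which is 13 full-or-partial £1,250 increments; reduction = 13 × £55 = £715, leaving £440.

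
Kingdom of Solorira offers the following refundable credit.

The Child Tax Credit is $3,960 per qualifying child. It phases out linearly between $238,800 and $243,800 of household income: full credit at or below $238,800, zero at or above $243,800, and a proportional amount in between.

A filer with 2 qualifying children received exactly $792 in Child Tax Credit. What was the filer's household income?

Full credit = 2 × $3,960 = $7,920.
$792 is 792/7,920 of the full $7,920, so 7,128/7,920 of the $5,000 range has been used: income = $238,800 + $5,000 × 7,128/7,920 = $243,300.

$243,300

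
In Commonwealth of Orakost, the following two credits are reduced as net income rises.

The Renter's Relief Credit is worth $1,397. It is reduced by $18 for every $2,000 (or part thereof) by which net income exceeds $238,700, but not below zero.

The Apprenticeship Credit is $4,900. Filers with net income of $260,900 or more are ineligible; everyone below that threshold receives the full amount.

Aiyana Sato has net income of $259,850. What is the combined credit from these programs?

$6,099

Renter's Relief Credit: income exceeds $238,700 by $21,150, which is 11 full-or-partial $2,000 increments; reduction = 11 × $18 = $198, leaving $1,199.
Apprenticeship Credit: $259,850 is below the $260,900 cutoff, so the full $4,900 applies.
Total: $1,199 + $4,900 = $6,099.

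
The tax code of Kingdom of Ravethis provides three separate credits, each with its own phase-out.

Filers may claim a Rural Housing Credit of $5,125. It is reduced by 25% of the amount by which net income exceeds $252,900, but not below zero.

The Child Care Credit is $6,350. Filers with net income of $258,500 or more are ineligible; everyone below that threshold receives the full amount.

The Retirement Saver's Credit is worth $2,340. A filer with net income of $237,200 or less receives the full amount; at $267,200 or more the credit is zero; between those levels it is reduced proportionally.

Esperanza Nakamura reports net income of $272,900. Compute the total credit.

$125

Rural Housing Credit: 25% of the $20,000 excess over $252,900 is $5,000; credit = $5,125 − $5,000 = $125.
Child Care Credit: $272,900 meets or exceeds the $258,500 cutoff, so the credit is $0.
Retirement Saver's Credit: $272,900 is at or above $267,200, so the credit is $0.
Total: $125 + $0 + $0 = $125.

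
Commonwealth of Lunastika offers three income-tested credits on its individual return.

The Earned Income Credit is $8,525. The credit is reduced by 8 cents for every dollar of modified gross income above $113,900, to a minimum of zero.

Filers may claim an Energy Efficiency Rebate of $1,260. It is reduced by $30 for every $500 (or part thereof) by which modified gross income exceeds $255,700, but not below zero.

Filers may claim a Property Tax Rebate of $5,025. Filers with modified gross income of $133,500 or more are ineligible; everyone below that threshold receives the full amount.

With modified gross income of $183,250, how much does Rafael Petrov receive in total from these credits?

$4,237

Earned Income Credit: 8% of the $69,350 excess over $113,900 is $5,548; credit = $8,525 − $5,548 = $2,977.
Energy Efficiency Rebate: $183,250 is at or below the $255,700 threshold, so the full $1,260 applies.
Property Tax Rebate: $183,250 meets or exceeds the $133,500 cutoff, so the credit is $0.
Total: $2,977 + $1,260 + $0 = $4,237.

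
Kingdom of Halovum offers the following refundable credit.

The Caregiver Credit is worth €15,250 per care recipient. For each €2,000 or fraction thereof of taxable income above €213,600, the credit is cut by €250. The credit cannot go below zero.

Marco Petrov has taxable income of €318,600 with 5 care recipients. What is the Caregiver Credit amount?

€63,000

Caregiver Credit: base = 5 × €15,250 = €76,250. income exceeds €213,600 by €105,000, which is 53 full-or-partial €2,000 increments; reduction = 53 × €250 = €13,250, leaving €63,000.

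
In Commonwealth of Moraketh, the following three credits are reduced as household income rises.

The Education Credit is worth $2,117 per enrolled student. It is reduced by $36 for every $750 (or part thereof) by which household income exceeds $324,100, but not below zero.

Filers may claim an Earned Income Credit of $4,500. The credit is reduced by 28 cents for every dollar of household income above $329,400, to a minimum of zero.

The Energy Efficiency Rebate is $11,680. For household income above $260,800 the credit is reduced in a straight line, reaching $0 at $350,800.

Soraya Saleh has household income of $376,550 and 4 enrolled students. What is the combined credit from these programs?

Education Credit: base = 4 × $2,117 = $8,468. income exceeds $324,100 by $52,450, which is 70 full-or-partial $750 increments; reduction = 70 × $36 = $2,520, leaving $5,948.
Earned Income Credit: 28% of the $47,150 excess over $329,400 is $13,202 ≥ base, so the credit is $0.
Energy Efficiency Rebate: $376,550 is at or above $350,800, so the credit is $0.
Total: $5,948 + $0 + $0 = $5,948.

$5,948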